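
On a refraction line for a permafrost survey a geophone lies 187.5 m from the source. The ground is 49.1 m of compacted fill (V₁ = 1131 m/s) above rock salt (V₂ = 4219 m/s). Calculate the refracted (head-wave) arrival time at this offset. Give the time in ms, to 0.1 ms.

t = x/V₂ + 2h·√(V₂²−V₁²)/(V₁V₂).
√(V₂²−V₁²) = √(4219²−1131²) = 4064.6 m/s; delay term = 2·49.1·4064.6/(1131·4219) = 0.08365 s.
t = 187.5/4219 + 0.08365 = 0.12809 s.

128.1 ms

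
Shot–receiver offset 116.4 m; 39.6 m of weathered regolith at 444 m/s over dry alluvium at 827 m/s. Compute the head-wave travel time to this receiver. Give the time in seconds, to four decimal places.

0.2912 s

θ_c = arcsin(V₁/V₂) = arcsin(444/827) = 32.47°, cos θ_c = 0.8437.
Intercept time tᵢ = 2h cos θ_c / V₁ = 2·39.6·0.8437/444 = 0.15049 s.
t = x/V₂ + tᵢ = 116.4/827 + 0.15049 = 0.29124 s.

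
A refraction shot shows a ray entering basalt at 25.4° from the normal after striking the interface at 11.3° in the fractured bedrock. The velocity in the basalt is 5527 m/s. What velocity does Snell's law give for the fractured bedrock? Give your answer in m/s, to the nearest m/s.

Snell's law: sin 11.3°/V₁ = sin 25.4°/V₂.
V₁ = V₂·sin 11.3°/sin 25.4° = 5527 × 0.4568 = 2524.84 m/s.

2525 m/s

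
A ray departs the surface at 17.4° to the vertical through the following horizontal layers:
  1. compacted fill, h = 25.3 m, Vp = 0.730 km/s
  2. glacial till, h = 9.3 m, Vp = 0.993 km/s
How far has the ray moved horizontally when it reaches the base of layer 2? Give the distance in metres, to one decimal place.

p = sin θ₁/V₁ = sin 17.4°/0.730 = 4.0964e-01 s/km is conserved through the stack.
Layer 1: θ = 17.40°; offset = 25.3·tan 17.40° = 7.929 m.
Layer 2: sin θ = p·0.993 = 0.4068 → θ = 24.00°; offset = 9.3·tan 24.00° = 4.141 m.
Σ offsets = 12.070 m.

12.1 m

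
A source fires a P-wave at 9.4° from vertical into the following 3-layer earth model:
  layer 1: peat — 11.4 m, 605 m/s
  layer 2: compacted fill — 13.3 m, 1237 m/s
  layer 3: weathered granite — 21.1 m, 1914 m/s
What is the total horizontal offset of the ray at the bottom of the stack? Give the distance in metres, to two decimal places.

p = sin θ₁/V₁ = sin 9.4°/605 = 2.6996e-04 s/m is conserved through the stack.
Layer 1: θ = 9.40°; offset = 11.4·tan 9.40° = 1.8873 m.
Layer 2: sin θ = p·1237 = 0.3339 → θ = 19.51°; offset = 13.3·tan 19.51° = 4.7119 m.
Layer 3: sin θ = p·1914 = 0.5167 → θ = 31.11°; offset = 21.1·tan 31.11° = 12.7341 m.
Summing the layer offsets gives 19.3332 m.

19.33 m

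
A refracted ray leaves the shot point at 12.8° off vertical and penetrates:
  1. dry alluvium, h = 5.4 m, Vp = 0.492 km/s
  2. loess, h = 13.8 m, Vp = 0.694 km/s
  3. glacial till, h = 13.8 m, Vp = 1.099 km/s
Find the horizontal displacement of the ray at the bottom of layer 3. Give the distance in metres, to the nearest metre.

14 m

p = sin θ₁/V₁ = sin 12.8°/0.492 = 4.5030e-01 s/km is conserved through the stack.
Layer 1: θ = 12.80°; offset = 5.4·tan 12.80° = 1.227 m.
Layer 2: sin θ = p·0.694 = 0.3125 → θ = 18.21°; offset = 13.8·tan 18.21° = 4.540 m.
Layer 3: sin θ = p·1.099 = 0.4949 → θ = 29.66°; offset = 13.8·tan 29.66° = 7.859 m.
Total horizontal offset = 13.626 m.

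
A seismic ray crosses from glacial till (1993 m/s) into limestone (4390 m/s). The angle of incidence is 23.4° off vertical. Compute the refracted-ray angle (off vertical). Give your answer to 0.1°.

Snell's law: sin θ₂ = (V₂/V₁)·sin θ₁ = (4390/1993)·sin 23.4° = 0.8748.
θ₂ = sin⁻¹(0.8748) = 61.02° (from vertical).

61.0°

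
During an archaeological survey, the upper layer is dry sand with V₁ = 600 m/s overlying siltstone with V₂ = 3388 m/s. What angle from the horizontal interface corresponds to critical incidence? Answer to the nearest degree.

80°

Critical incidence: sin θ_c = V₁/V₂ = 600/3388 = 0.1771.
θ_c = arcsin 0.1771 = 10.20°.
Measured from the interface: 90° − 10.20° = 79.80°.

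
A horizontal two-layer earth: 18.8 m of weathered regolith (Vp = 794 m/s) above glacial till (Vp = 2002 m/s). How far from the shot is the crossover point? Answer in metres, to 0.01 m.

57.20 m

θ_c = arcsin(794/2002) = 23.37°, so cos θ_c = 0.9180 and tᵢ = 2h cos θ_c/V₁ = 0.0435 s.
At crossover x/V₁ = x/V₂ + tᵢ ⇒ x = tᵢ/(1/V₁ − 1/V₂) = 0.04347/(1.2594e-03 − 4.9950e-04) = 57.20 m.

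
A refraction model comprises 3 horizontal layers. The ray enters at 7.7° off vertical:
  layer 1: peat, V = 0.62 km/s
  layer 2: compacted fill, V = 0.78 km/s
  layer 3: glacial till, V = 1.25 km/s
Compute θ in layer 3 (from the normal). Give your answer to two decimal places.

Ray parameter p = sin 7.7° / 0.62 = 2.1611e-01 s/km.
sin θ_3 = p·V_3 = 2.1611e-01 × 1.25 = 0.2701.
θ_3 = arcsin 0.2701 = 15.67°.

15.67°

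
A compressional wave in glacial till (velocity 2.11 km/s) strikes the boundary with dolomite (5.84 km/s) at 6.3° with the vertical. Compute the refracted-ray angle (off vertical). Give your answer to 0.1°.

17.7°

sin θ₁/V₁ = sin θ₂/V₂ ⇒ sin θ₂ = 5.84·sin 6.3°/2.11 = 5.84·0.1097/2.11 = 0.3037.
θ₂ = sin⁻¹(0.3037) = 17.68° (from vertical).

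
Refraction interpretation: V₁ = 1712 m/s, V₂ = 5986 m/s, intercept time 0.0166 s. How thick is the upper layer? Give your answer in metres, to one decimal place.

θ_c = arcsin(1712/5986) = 16.62°; cos θ_c = 0.9582.
tᵢ = 2h cos θ_c/V₁ ⇒ h = tᵢ·V₁/(2 cos θ_c) = 0.0166·1712/(2·0.9582) = 14.83 m.

14.8 m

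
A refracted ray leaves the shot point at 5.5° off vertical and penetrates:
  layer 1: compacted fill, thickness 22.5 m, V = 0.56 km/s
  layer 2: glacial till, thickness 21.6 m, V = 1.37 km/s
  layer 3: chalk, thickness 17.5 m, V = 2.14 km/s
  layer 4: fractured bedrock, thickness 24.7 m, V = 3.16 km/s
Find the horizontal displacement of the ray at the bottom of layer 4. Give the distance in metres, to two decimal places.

30.15 m

Apply Snell's law at each interface; in layer i the horizontal offset is hᵢ·tan θᵢ.
Layer 1: θ = 5.50°; offset = 22.5·tan 5.50° = 2.1665 m.
Layer 2: sin θ = 1.37·sin 5.5°/0.56 = 0.2345, θ = 13.56°; offset = 21.6·tan 13.56° = 5.2100 m.
Layer 3: sin θ = 2.14·sin 5.5°/0.56 = 0.3663, θ = 21.49°; offset = 17.5·tan 21.49° = 6.8884 m.
Layer 4: sin θ = 3.16·sin 5.5°/0.56 = 0.5408, θ = 32.74°; offset = 24.7·tan 32.74° = 15.8822 m.
Σ offsets = 30.1470 m.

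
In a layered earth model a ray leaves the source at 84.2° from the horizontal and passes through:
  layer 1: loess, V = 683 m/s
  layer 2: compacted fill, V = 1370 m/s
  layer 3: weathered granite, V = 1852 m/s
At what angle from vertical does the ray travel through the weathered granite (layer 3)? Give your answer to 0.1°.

15.9°

From the normal: θ₁ = 90° − 84.2° = 5.8°.
Ray parameter p = sin 5.8° / 683 = 1.4796e-04 s/m.
sin θ_3 = p·V_3 = 1.4796e-04 × 1852 = 0.2740.
θ_3 = 15.90° from the vertical.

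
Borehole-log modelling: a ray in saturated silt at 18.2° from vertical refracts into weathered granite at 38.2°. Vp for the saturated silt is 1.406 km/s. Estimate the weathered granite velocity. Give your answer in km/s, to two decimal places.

Snell's law: sin 18.2°/V₁ = sin 38.2°/V₂.
V₂ = V₁·sin 38.2°/sin 18.2° = 1.406 × 1.9800 = 2.78 km/s.

2.78 km/s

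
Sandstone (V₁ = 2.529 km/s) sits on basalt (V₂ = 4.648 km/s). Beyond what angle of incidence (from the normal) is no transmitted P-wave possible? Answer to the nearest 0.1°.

33.0°

At critical incidence the refracted ray runs along the interface (θ₂ = 90°), so sin θ_c = V₁/V₂.
θ_c = arcsin(2.529/4.648) = arcsin 0.5441 = 32.96°.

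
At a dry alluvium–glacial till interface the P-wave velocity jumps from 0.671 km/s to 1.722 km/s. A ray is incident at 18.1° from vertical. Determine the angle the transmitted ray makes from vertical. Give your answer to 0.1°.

sin θ₁/V₁ = sin θ₂/V₂ ⇒ sin θ₂ = 1.722·sin 18.1°/0.671 = 1.722·0.3107/0.671 = 0.7973.
θ₂ = sin⁻¹(0.7973) = 52.87° (from vertical).

52.9°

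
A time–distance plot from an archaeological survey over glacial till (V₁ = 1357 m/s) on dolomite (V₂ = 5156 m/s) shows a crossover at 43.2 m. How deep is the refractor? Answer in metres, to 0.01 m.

16.50 m

x_cross = 2h·√((V₂+V₁)/(V₂−V₁)) → h = x_cross / (2·√((V₂+V₁)/(V₂−V₁))).
√((V₂+V₁)/(V₂−V₁)) = √((5156+1357)/(5156−1357)) = 1.3094.
h = 43.2 / (2·1.3094) = 16.50 m.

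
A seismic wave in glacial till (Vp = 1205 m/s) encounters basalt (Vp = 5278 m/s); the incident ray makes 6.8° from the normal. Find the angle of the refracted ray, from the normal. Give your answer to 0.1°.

31.2°

Snell's law: sin θ₂ = (V₂/V₁)·sin θ₁ = (5278/1205)·sin 6.8° = 0.5186.
θ₂ = arcsin 0.5186 = 31.24° from the normal.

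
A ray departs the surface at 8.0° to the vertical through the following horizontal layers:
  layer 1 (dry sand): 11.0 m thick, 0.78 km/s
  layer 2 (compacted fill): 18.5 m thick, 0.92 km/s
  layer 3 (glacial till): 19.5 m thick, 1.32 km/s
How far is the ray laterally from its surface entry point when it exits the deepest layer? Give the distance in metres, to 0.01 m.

p = sin θ₁/V₁ = sin 8.0°/0.78 = 1.7843e-01 s/km is conserved through the stack.
Layer 1: θ = 8.00°; offset = 11.0·tan 8.00° = 1.5459 m.
Layer 2: sin θ = p·0.92 = 0.1642 → θ = 9.45°; offset = 18.5·tan 9.45° = 3.0786 m.
Layer 3: sin θ = p·1.32 = 0.2355 → θ = 13.62°; offset = 19.5·tan 13.62° = 4.7257 m.
Summing the layer offsets gives 9.3502 m.

9.35 m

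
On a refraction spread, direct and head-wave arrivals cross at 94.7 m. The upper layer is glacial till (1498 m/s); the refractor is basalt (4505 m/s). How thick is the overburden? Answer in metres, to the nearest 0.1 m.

33.5 m

x_cross = 2h·√((V₂+V₁)/(V₂−V₁)) → h = x_cross / (2·√((V₂+V₁)/(V₂−V₁))).
√((V₂+V₁)/(V₂−V₁)) = √((4505+1498)/(4505−1498)) = 1.4129.
h = 94.7 / (2·1.4129) = 33.51 m.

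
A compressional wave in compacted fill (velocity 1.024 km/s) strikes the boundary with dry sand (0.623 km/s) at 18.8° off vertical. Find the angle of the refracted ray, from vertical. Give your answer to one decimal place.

11.3°

Snell's law: sin θ₂ = (V₂/V₁)·sin θ₁ = (0.623/1.024)·sin 18.8° = 0.1961.
θ₂ = sin⁻¹(0.1961) = 11.31° (from vertical).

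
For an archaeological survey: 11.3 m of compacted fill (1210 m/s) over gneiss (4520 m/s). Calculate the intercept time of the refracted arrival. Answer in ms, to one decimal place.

tᵢ = 2h·√(V₂²−V₁²)/(V₁V₂).
√(V₂²−V₁²) = √(4520²−1210²) = 4355.0 m/s.
tᵢ = 2·11.3·4355.0/(1210·4520) = 0.01800 s.

18.0 ms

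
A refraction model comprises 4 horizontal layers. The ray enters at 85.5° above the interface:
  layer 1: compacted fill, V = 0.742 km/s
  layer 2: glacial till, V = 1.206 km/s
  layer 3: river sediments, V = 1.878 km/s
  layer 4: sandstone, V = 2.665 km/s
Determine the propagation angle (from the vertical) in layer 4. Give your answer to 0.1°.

From the normal: θ₁ = 90° − 85.5° = 4.5°.
Ray parameter p = sin 4.5° / 0.742 = 1.0574e-01 s/km.
sin θ_4 = p·V_4 = 1.0574e-01 × 2.665 = 0.2818.
θ_4 = 16.37° from the vertical.

16.4°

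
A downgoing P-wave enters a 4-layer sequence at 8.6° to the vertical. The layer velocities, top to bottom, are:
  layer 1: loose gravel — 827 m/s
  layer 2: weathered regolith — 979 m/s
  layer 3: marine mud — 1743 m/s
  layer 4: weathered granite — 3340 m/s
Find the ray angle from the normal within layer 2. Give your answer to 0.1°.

Ray parameter p = sin 8.6° / 827 = 1.8082e-04 s/m.
sin θ_2 = p·V_2 = 1.8082e-04 × 979 = 0.1770.
θ_2 = 10.20° from the vertical.

10.2°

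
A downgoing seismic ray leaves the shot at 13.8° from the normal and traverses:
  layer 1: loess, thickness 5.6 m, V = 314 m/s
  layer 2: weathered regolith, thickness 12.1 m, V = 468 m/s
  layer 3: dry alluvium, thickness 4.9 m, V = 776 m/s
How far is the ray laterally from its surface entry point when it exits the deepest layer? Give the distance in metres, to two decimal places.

9.55 m

p = sin θ₁/V₁ = sin 13.8°/314 = 7.5966e-04 s/m is conserved through the stack.
Layer 1: θ = 13.80°; offset = 5.6·tan 13.80° = 1.3755 m.
Layer 2: sin θ = p·468 = 0.3555 → θ = 20.83°; offset = 12.1·tan 20.83° = 4.6025 m.
Layer 3: sin θ = p·776 = 0.5895 → θ = 36.12°; offset = 4.9·tan 36.12° = 3.5759 m.
Total horizontal offset = 9.5539 m.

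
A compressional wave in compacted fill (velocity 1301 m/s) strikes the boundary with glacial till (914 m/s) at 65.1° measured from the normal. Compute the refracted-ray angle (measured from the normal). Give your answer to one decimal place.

39.6°

Snell's law: sin θ₂ = (V₂/V₁)·sin θ₁ = (914/1301)·sin 65.1° = 0.6372.
θ₂ = sin⁻¹(0.6372) = 39.59° (from vertical).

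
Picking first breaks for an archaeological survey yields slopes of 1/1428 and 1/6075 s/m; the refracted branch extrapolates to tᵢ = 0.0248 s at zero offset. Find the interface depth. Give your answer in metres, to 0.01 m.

θ_c = arcsin(1428/6075) = 13.60°; cos θ_c = 0.9720.
tᵢ = 2h cos θ_c/V₁ ⇒ h = tᵢ·V₁/(2 cos θ_c) = 0.0248·1428/(2·0.9720) = 18.22 m.

18.22 m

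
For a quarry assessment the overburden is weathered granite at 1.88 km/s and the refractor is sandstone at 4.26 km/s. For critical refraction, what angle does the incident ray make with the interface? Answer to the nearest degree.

64°

Critical incidence: sin θ_c = V₁/V₂ = 1.88/4.26 = 0.4413.
θ_c = arcsin 0.4413 = 26.19°.
Measured from the interface: 90° − 26.19° = 63.81°.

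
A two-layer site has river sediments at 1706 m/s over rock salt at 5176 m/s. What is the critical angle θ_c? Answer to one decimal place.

At critical incidence the refracted ray runs along the interface (θ₂ = 90°), so sin θ_c = V₁/V₂.
θ_c = arcsin(1706/5176) = arcsin 0.3296 = 19.24°.

19.2°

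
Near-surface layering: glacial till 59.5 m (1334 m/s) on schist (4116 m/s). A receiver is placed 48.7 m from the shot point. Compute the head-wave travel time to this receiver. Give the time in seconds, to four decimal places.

0.0962 s

θ_c = arcsin(V₁/V₂) = arcsin(1334/4116) = 18.91°, cos θ_c = 0.9460.
Intercept time tᵢ = 2h cos θ_c / V₁ = 2·59.5·0.9460/1334 = 0.08439 s.
t = x/V₂ + tᵢ = 48.7/4116 + 0.08439 = 0.09622 s.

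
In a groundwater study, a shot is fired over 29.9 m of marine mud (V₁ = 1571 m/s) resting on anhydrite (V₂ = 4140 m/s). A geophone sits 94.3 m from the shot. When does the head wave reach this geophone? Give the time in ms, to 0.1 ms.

58.0 ms

t = x/V₂ + 2h·√(V₂²−V₁²)/(V₁V₂).
√(V₂²−V₁²) = √(4140²−1571²) = 3830.3 m/s; delay term = 2·29.9·3830.3/(1571·4140) = 0.03522 s.
t = 94.3/4140 + 0.03522 = 0.05800 s.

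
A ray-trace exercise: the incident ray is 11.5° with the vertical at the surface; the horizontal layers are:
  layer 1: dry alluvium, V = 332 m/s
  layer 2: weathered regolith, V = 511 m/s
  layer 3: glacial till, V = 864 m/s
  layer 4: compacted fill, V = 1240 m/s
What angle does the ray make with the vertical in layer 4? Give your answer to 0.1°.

Ray parameter p = sin 11.5° / 332 = 6.0051e-04 s/m.
sin θ_4 = p·V_4 = 6.0051e-04 × 1240 = 0.7446.
θ_4 = arcsin 0.7446 = 48.13°.

48.1°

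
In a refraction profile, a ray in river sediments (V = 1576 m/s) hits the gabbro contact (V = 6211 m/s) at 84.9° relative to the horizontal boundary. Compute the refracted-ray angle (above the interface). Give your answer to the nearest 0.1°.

69.5°

Angle from the normal: 90° − 84.9° = 5.1°.
Snell's law: sin θ₂ = (V₂/V₁)·sin θ₁ = (6211/1576)·sin 5.1° = 0.3503.
θ₂ = sin⁻¹(0.3503) = 20.51° (from vertical).
From the interface: 90° − 20.51° = 69.49°.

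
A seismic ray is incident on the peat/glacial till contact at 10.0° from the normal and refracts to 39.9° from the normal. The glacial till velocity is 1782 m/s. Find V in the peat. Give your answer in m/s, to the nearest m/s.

482 m/s

sin 10.0° = 0.1736; sin 39.9° = 0.6414.
V₁ = V₂·(sin θ₁/sin θ₂) = 1782·(0.1736/0.6414) = 482.41 m/s.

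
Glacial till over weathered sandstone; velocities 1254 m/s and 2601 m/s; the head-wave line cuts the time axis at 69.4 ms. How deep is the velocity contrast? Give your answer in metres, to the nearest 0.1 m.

49.7 m

θ_c = arcsin(1254/2601) = 28.82°; cos θ_c = 0.8761.
tᵢ = 2h cos θ_c/V₁ ⇒ h = tᵢ·V₁/(2 cos θ_c) = 0.0694·1254/(2·0.8761) = 49.67 m.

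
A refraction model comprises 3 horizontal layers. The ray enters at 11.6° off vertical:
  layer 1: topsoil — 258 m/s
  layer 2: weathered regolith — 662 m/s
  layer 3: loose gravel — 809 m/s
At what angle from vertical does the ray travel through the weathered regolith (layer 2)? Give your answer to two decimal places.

Ray parameter p = sin 11.6° / 258 = 7.7937e-04 s/m.
sin θ_2 = p·V_2 = 7.7937e-04 × 662 = 0.5159.
θ_2 = 31.06° from the vertical.

31.06°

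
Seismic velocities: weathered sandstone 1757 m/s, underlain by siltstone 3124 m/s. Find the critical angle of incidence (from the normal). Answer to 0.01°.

At critical incidence the refracted ray runs along the interface (θ₂ = 90°), so sin θ_c = V₁/V₂.
θ_c = arcsin(1757/3124) = arcsin 0.5624 = 34.22°.

34.22°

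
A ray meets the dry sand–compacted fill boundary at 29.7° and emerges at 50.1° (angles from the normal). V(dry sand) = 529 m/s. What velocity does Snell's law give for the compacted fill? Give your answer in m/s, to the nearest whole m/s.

819 m/s

Snell's law: sin 29.7°/V₁ = sin 50.1°/V₂.
V₂ = V₁·sin 50.1°/sin 29.7° = 529 × 1.5484 = 819.10 m/s.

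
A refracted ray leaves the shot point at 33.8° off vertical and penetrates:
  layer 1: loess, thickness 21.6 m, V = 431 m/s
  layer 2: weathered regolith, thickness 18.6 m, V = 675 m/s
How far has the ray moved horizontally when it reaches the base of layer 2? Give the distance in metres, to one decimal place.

Apply Snell's law at each interface; in layer i the horizontal offset is hᵢ·tan θᵢ.
Layer 1: θ = 33.80°; offset = 21.6·tan 33.80° = 14.460 m.
Layer 2: sin θ = 675·sin 33.8°/431 = 0.8712, θ = 60.60°; offset = 18.6·tan 60.60° = 33.012 m.
Total horizontal offset = 47.472 m.

47.5 m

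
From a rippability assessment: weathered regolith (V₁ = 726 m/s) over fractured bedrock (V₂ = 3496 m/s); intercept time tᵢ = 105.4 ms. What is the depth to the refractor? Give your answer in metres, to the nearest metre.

h = tᵢ·V₁·V₂ / (2·√(V₂²−V₁²)).
√(V₂²−V₁²) = √(3496² − 726²) = 3419.8 m/s.
h = 0.1054 s × 726 × 3496 / (2 × 3419.8) = 39.11 m.

39 m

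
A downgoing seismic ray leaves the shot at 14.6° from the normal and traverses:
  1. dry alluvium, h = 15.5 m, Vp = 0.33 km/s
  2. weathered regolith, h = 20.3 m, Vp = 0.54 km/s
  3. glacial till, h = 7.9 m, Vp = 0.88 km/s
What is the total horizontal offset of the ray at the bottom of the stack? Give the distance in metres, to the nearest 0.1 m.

p = sin θ₁/V₁ = sin 14.6°/0.33 = 7.6385e-01 s/km is conserved through the stack.
Layer 1: θ = 14.60°; offset = 15.5·tan 14.60° = 4.037 m.
Layer 2: sin θ = p·0.54 = 0.4125 → θ = 24.36°; offset = 20.3·tan 24.36° = 9.192 m.
Layer 3: sin θ = p·0.88 = 0.6722 → θ = 42.24°; offset = 7.9·tan 42.24° = 7.172 m.
Summing the layer offsets gives 20.401 m.

20.4 m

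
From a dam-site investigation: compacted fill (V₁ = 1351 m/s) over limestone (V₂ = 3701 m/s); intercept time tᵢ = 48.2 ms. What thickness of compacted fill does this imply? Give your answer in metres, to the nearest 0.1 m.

35.0 m

h = tᵢ·V₁·V₂ / (2·√(V₂²−V₁²)).
√(V₂²−V₁²) = √(3701² − 1351²) = 3445.6 m/s.
h = 0.0482 s × 1351 × 3701 / (2 × 3445.6) = 34.97 m.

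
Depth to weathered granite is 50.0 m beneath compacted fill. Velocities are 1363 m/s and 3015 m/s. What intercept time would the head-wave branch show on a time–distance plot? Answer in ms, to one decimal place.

65.4 ms

θ_c = arcsin(V₁/V₂) = arcsin(1363/3015) = 26.88°; cos θ_c = 0.8920.
tᵢ = 2h·cos θ_c / V₁ = 2·50.0·0.8920 / 1363 = 0.06544 s.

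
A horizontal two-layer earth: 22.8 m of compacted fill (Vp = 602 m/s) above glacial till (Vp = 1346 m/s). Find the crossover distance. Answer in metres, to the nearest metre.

θ_c = arcsin(602/1346) = 26.57°, so cos θ_c = 0.8944 and tᵢ = 2h cos θ_c/V₁ = 0.0677 s.
At crossover x/V₁ = x/V₂ + tᵢ ⇒ x = tᵢ/(1/V₁ − 1/V₂) = 0.06775/(1.6611e-03 − 7.4294e-04) = 73.79 m.

74 m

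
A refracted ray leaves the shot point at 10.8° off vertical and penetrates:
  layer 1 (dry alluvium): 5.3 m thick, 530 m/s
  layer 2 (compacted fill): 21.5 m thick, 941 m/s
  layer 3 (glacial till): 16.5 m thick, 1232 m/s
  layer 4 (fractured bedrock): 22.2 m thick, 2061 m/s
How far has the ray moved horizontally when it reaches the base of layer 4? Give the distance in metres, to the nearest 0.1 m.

40.2 m

Apply Snell's law at each interface; in layer i the horizontal offset is hᵢ·tan θᵢ.
Layer 1: θ = 10.80°; offset = 5.3·tan 10.80° = 1.011 m.
Layer 2: sin θ = 941·sin 10.8°/530 = 0.3327, θ = 19.43°; offset = 21.5·tan 19.43° = 7.585 m.
Layer 3: sin θ = 1232·sin 10.8°/530 = 0.4356, θ = 25.82°; offset = 16.5·tan 25.82° = 7.984 m.
Layer 4: sin θ = 2061·sin 10.8°/530 = 0.7287, θ = 46.77°; offset = 22.2·tan 46.77° = 23.620 m.
Total horizontal offset = 40.200 m.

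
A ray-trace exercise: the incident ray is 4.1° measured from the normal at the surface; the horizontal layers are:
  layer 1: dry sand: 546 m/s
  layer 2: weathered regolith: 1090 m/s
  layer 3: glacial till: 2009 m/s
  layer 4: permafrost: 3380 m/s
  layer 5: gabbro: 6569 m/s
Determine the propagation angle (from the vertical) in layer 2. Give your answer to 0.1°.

Ray parameter p = sin 4.1° / 546 = 1.3095e-04 s/m.
sin θ_2 = p·V_2 = 1.3095e-04 × 1090 = 0.1427.
θ_2 = arcsin 0.1427 = 8.21°.

8.2°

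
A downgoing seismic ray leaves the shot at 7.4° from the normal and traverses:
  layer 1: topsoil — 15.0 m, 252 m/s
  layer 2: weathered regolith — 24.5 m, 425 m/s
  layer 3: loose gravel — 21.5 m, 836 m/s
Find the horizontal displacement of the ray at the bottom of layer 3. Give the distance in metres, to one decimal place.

Apply Snell's law at each interface; in layer i the horizontal offset is hᵢ·tan θᵢ.
Layer 1: θ = 7.40°; offset = 15.0·tan 7.40° = 1.948 m.
Layer 2: sin θ = 425·sin 7.4°/252 = 0.2172, θ = 12.55°; offset = 24.5·tan 12.55° = 5.452 m.
Layer 3: sin θ = 836·sin 7.4°/252 = 0.4273, θ = 25.29°; offset = 21.5·tan 25.29° = 10.161 m.
Summing the layer offsets gives 17.561 m.

17.6 m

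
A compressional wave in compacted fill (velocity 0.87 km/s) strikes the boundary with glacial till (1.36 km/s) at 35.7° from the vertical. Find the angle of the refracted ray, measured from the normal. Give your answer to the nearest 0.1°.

sin θ₁/V₁ = sin θ₂/V₂ ⇒ sin θ₂ = 1.36·sin 35.7°/0.87 = 1.36·0.5835/0.87 = 0.9122.
θ₂ = arcsin 0.9122 = 65.81° from the normal.

65.8°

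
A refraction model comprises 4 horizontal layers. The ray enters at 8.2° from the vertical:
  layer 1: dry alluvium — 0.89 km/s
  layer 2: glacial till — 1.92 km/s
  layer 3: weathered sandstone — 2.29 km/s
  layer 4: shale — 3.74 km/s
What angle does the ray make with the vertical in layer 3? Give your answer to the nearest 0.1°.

Snell's law across each interface conserves sin θ / V, so sin θ_3 = V_3·sin θ₁/V₁.
sin θ_3 = 2.29 × sin 8.2° / 0.89 = 0.3670.
θ_3 = arcsin 0.3670 = 21.53°.

21.5°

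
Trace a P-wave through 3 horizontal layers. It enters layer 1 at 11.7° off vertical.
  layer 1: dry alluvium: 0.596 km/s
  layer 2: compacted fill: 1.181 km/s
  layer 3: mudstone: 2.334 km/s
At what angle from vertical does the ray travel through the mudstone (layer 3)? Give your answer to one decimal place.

Ray parameter p = sin 11.7° / 0.596 = 3.4025e-01 s/km.
sin θ_3 = p·V_3 = 3.4025e-01 × 2.334 = 0.7941.
θ_3 = 52.57° from the vertical.

52.6°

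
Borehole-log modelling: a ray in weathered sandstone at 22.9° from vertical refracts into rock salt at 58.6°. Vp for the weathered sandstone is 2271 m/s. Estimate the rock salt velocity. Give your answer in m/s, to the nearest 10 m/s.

sin 22.9° = 0.3891; sin 58.6° = 0.8536.
V₂ = V₁·(sin θ₂/sin θ₁) = 2271·(0.8536/0.3891) = 4981.48 m/s.

4980 m/s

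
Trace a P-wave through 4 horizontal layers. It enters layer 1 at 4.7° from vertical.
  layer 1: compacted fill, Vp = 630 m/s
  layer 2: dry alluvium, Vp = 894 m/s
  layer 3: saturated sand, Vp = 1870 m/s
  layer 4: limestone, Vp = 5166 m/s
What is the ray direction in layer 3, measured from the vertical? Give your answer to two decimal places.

14.08°

Ray parameter p = sin 4.7° / 630 = 1.3006e-04 s/m.
sin θ_3 = p·V_3 = 1.3006e-04 × 1870 = 0.2432.
θ_3 = 14.08° from the vertical.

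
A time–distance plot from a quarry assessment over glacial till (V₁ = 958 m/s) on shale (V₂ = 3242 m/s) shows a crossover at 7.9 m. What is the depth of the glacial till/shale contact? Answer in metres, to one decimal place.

x_cross = 2h·√((V₂+V₁)/(V₂−V₁)) → h = x_cross / (2·√((V₂+V₁)/(V₂−V₁))).
√((V₂+V₁)/(V₂−V₁)) = √((3242+958)/(3242−958)) = 1.3561.
h = 7.9 / (2·1.3561) = 2.91 m.

2.9 m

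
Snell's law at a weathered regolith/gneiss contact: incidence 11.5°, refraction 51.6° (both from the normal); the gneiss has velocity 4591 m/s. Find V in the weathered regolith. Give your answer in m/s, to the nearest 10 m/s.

sin 11.5° = 0.1994; sin 51.6° = 0.7837.
V₁ = V₂·(sin θ₁/sin θ₂) = 4591·(0.1994/0.7837) = 1167.93 m/s.

1170 m/s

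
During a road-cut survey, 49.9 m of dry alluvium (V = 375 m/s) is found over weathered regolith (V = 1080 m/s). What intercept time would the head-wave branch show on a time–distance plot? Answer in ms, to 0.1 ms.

θ_c = arcsin(V₁/V₂) = arcsin(375/1080) = 20.32°; cos θ_c = 0.9378.
tᵢ = 2h·cos θ_c / V₁ = 2·49.9·0.9378 / 375 = 0.24958 s.

249.6 ms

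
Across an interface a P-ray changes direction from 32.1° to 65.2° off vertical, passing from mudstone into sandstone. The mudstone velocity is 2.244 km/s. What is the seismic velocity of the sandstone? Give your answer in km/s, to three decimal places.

sin 32.1° = 0.5314; sin 65.2° = 0.9078.
V₂ = V₁·(sin θ₂/sin θ₁) = 2.244·(0.9078/0.5314) = 3.833 km/s.

3.833 km/s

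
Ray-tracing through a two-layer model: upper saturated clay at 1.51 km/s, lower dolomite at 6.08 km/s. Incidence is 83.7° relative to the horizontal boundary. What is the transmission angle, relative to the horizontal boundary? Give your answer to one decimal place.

Angle from the normal: 90° − 83.7° = 6.3°.
Snell's law: sin θ₂ = (V₂/V₁)·sin θ₁ = (6.08/1.51)·sin 6.3° = 0.4418.
θ₂ = arcsin 0.4418 = 26.22° from the normal.
From the interface: 90° − 26.22° = 63.78°.

63.8°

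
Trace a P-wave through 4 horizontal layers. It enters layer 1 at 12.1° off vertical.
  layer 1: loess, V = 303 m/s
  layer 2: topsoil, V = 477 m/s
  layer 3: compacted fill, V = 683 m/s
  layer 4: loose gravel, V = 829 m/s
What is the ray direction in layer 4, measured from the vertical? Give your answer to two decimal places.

35.00°

Ray parameter p = sin 12.1° / 303 = 6.9181e-04 s/m.
sin θ_4 = p·V_4 = 6.9181e-04 × 829 = 0.5735.
θ_4 = 35.00° from the vertical.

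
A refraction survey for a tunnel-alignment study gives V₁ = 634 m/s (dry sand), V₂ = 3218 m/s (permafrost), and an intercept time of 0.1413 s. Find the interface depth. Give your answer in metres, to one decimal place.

45.7 m

θ_c = arcsin(634/3218) = 11.36°; cos θ_c = 0.9804.
tᵢ = 2h cos θ_c/V₁ ⇒ h = tᵢ·V₁/(2 cos θ_c) = 0.1413·634/(2·0.9804) = 45.69 m.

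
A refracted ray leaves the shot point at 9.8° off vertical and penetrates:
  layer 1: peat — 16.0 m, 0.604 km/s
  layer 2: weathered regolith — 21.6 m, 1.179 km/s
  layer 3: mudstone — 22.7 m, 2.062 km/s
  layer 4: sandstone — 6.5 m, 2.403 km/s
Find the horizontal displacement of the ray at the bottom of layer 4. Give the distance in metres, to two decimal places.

Apply Snell's law at each interface; in layer i the horizontal offset is hᵢ·tan θᵢ.
Layer 1: θ = 9.80°; offset = 16.0·tan 9.80° = 2.7637 m.
Layer 2: sin θ = 1.179·sin 9.8°/0.604 = 0.3322, θ = 19.41°; offset = 21.6·tan 19.41° = 7.6088 m.
Layer 3: sin θ = 2.062·sin 9.8°/0.604 = 0.5811, θ = 35.53°; offset = 22.7·tan 35.53° = 16.2076 m.
Layer 4: sin θ = 2.403·sin 9.8°/0.604 = 0.6772, θ = 42.62°; offset = 6.5·tan 42.62° = 5.9819 m.
Σ offsets = 32.5620 m.

32.56 m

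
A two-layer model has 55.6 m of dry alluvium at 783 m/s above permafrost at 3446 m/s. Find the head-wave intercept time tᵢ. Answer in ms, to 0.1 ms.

138.3 ms

θ_c = arcsin(V₁/V₂) = arcsin(783/3446) = 13.13°; cos θ_c = 0.9738.
tᵢ = 2h·cos θ_c / V₁ = 2·55.6·0.9738 / 783 = 0.13830 s.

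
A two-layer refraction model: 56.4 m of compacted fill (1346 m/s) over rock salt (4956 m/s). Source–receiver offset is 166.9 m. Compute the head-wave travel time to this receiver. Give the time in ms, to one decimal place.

θ_c = arcsin(V₁/V₂) = arcsin(1346/4956) = 15.76°, cos θ_c = 0.9624.
Intercept time tᵢ = 2h cos θ_c / V₁ = 2·56.4·0.9624/1346 = 0.08065 s.
t = x/V₂ + tᵢ = 166.9/4956 + 0.08065 = 0.11433 s.

114.3 ms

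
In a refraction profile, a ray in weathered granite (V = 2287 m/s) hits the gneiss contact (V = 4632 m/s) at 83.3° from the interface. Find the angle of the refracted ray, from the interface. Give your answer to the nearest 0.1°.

76.3°

Angle from the normal: 90° − 83.3° = 6.7°.
Snell's law: sin θ₂ = (V₂/V₁)·sin θ₁ = (4632/2287)·sin 6.7° = 0.2363.
θ₂ = sin⁻¹(0.2363) = 13.67° (from vertical).
From the interface: 90° − 13.67° = 76.33°.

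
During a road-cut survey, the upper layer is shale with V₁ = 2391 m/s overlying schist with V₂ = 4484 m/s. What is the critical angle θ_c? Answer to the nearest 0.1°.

At critical incidence the refracted ray runs along the interface (θ₂ = 90°), so sin θ_c = V₁/V₂.
θ_c = arcsin(2391/4484) = arcsin 0.5332 = 32.22°.

32.2°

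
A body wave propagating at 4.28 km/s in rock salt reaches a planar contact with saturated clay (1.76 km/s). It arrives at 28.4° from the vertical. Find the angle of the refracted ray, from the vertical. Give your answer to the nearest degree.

Snell's law: sin θ₂ = (V₂/V₁)·sin θ₁ = (1.76/4.28)·sin 28.4° = 0.1956.
θ₂ = sin⁻¹(0.1956) = 11.28° (from vertical).

11°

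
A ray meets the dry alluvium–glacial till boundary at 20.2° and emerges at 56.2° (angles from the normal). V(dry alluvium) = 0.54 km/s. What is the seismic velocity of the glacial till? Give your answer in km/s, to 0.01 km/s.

1.30 km/s

sin 20.2° = 0.3453; sin 56.2° = 0.8310.
V₂ = V₁·(sin θ₂/sin θ₁) = 0.54·(0.8310/0.3453) = 1.30 km/s.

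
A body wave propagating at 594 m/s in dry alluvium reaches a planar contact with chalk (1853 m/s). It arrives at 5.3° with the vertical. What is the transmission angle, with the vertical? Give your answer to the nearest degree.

17°

Snell's law: sin θ₂ = (V₂/V₁)·sin θ₁ = (1853/594)·sin 5.3° = 0.2882.
θ₂ = sin⁻¹(0.2882) = 16.75° (from vertical).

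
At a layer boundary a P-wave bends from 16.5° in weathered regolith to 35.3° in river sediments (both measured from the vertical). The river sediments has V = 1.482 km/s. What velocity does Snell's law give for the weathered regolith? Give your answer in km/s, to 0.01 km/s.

0.73 km/s

Snell's law: sin 16.5°/V₁ = sin 35.3°/V₂.
V₁ = V₂·sin 16.5°/sin 35.3° = 1.482 × 0.4915 = 0.73 km/s.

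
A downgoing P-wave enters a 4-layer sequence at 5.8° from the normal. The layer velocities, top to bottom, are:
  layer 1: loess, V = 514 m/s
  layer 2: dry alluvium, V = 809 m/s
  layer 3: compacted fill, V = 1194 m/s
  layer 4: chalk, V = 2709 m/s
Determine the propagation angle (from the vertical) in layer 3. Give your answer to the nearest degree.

14°

Ray parameter p = sin 5.8° / 514 = 1.9661e-04 s/m.
sin θ_3 = p·V_3 = 1.9661e-04 × 1194 = 0.2347.
θ_3 = 13.58° from the vertical.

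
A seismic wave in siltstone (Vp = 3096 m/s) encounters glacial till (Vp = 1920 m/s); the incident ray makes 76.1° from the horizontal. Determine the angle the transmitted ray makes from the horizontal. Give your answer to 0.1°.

81.4°

Angle from the normal: 90° − 76.1° = 13.9°.
sin θ₁/V₁ = sin θ₂/V₂ ⇒ sin θ₂ = 1920·sin 13.9°/3096 = 1920·0.2402/3096 = 0.1490.
θ₂ = arcsin 0.1490 = 8.57° from the normal.
From the interface: 90° − 8.57° = 81.43°.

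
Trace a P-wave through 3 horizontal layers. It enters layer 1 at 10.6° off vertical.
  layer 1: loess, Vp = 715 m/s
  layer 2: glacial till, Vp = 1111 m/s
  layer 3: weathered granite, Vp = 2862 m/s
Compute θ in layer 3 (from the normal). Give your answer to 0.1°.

47.4°

Ray parameter p = sin 10.6° / 715 = 2.5727e-04 s/m.
sin θ_3 = p·V_3 = 2.5727e-04 × 2862 = 0.7363.
θ_3 = arcsin 0.7363 = 47.42°.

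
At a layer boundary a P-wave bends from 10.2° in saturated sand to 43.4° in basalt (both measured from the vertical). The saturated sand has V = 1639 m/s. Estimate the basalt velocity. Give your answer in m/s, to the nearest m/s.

6359 m/s

sin 10.2° = 0.1771; sin 43.4° = 0.6871.
V₂ = V₁·(sin θ₂/sin θ₁) = 1639·(0.6871/0.1771) = 6359.31 m/s.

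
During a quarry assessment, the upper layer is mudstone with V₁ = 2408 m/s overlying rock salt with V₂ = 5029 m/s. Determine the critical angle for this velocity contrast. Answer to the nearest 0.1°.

At critical incidence the refracted ray runs along the interface (θ₂ = 90°), so sin θ_c = V₁/V₂.
θ_c = arcsin(2408/5029) = arcsin 0.4788 = 28.61°.

28.6°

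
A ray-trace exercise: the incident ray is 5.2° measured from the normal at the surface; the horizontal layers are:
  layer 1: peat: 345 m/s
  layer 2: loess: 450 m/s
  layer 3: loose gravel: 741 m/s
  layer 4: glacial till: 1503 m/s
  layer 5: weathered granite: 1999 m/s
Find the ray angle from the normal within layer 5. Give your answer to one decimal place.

31.7°

Snell's law across each interface conserves sin θ / V, so sin θ_5 = V_5·sin θ₁/V₁.
sin θ_5 = 1999 × sin 5.2° / 345 = 0.5251.
θ_5 = 31.68° from the vertical.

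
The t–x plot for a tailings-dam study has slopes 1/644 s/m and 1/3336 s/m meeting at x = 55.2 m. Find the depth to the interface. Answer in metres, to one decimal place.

x_cross = 2h·√((V₂+V₁)/(V₂−V₁)) → h = x_cross / (2·√((V₂+V₁)/(V₂−V₁))).
√((V₂+V₁)/(V₂−V₁)) = √((3336+644)/(3336−644)) = 1.2159.
h = 55.2 / (2·1.2159) = 22.70 m.

22.7 m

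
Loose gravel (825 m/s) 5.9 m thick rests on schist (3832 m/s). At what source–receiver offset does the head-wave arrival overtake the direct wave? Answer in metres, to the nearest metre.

x_cross = 2h·√((V₂+V₁)/(V₂−V₁)).
(V₂+V₁)/(V₂−V₁) = (3832+825)/(3832−825) = 1.5487; √ = 1.2445.
x_cross = 2·5.9·1.2445 = 14.68 m.

15 m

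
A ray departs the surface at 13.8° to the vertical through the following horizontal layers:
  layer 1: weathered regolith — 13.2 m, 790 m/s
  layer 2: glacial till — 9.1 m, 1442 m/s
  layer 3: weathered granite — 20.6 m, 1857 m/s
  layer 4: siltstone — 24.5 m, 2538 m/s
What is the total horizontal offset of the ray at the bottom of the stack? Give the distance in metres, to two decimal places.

50.82 m

Ray parameter p = sin 13.8° / 790 m/s = 3.0194e-04 s/m.
Layer 1: θ = 13.80°; offset = 13.2·tan 13.80° = 3.2422 m.
Layer 2: sin θ = p·1442 = 0.4354 → θ = 25.81°; offset = 9.1·tan 25.81° = 4.4012 m.
Layer 3: sin θ = p·1857 = 0.5607 → θ = 34.10°; offset = 20.6·tan 34.10° = 13.9496 m.
Layer 4: sin θ = p·2538 = 0.7663 → θ = 50.03°; offset = 24.5·tan 50.03° = 29.2240 m.
Σ offsets = 50.8171 m.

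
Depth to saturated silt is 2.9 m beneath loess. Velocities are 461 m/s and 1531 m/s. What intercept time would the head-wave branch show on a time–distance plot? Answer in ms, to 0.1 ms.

12.0 ms

θ_c = arcsin(V₁/V₂) = arcsin(461/1531) = 17.52°; cos θ_c = 0.9536.
tᵢ = 2h·cos θ_c / V₁ = 2·2.9·0.9536 / 461 = 0.01200 s.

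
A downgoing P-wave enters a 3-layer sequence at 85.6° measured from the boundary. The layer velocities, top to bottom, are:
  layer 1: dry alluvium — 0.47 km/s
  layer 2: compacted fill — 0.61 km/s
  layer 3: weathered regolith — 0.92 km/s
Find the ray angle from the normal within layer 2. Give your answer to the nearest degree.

From the normal: θ₁ = 90° − 85.6° = 4.4°.
Snell's law across each interface conserves sin θ / V, so sin θ_2 = V_2·sin θ₁/V₁.
sin θ_2 = 0.61 × sin 4.4° / 0.47 = 0.0996.
θ_2 = 5.71° from the vertical.

6°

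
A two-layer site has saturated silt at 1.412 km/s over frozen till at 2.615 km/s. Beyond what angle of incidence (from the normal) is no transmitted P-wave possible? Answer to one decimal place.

32.7°

Critical incidence: sin θ_c = V₁/V₂ = 1.412/2.615 = 0.5400.
θ_c = arcsin 0.5400 = 32.68°.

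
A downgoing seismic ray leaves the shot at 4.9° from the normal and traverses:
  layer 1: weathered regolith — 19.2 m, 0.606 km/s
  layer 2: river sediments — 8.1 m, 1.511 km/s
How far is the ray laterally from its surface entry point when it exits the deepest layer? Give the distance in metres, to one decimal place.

Apply Snell's law at each interface; in layer i the horizontal offset is hᵢ·tan θᵢ.
Layer 1: θ = 4.90°; offset = 19.2·tan 4.90° = 1.646 m.
Layer 2: sin θ = 1.511·sin 4.9°/0.606 = 0.2130, θ = 12.30°; offset = 8.1·tan 12.30° = 1.766 m.
Total horizontal offset = 3.412 m.

3.4 m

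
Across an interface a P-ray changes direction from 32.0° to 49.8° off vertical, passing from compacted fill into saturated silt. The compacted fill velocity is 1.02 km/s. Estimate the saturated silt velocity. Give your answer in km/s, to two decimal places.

1.47 km/s

Snell's law: sin 32.0°/V₁ = sin 49.8°/V₂.
V₂ = V₁·sin 49.8°/sin 32.0° = 1.02 × 1.4413 = 1.47 km/s.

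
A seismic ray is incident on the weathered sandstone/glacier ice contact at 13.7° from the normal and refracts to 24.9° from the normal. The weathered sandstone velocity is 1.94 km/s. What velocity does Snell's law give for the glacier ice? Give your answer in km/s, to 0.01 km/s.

sin 13.7° = 0.2368; sin 24.9° = 0.4210.
V₂ = V₁·(sin θ₂/sin θ₁) = 1.94·(0.4210/0.2368) = 3.45 km/s.

3.45 km/s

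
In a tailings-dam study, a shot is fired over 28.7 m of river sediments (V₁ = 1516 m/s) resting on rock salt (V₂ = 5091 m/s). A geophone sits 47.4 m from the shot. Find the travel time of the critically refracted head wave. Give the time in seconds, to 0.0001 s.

t = x/V₂ + 2h·√(V₂²−V₁²)/(V₁V₂).
√(V₂²−V₁²) = √(5091²−1516²) = 4860.0 m/s; delay term = 2·28.7·4860.0/(1516·5091) = 0.03615 s.
t = 47.4/5091 + 0.03615 = 0.04546 s.

0.0455 s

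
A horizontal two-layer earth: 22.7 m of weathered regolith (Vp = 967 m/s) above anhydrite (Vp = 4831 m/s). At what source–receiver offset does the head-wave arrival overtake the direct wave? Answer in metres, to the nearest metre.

θ_c = arcsin(967/4831) = 11.55°, so cos θ_c = 0.9798 and tᵢ = 2h cos θ_c/V₁ = 0.0460 s.
At crossover x/V₁ = x/V₂ + tᵢ ⇒ x = tᵢ/(1/V₁ − 1/V₂) = 0.04600/(1.0341e-03 − 2.0700e-04) = 55.61 m.

56 m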